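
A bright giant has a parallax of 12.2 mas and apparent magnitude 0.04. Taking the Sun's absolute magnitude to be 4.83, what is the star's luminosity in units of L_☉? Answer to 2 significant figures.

L/L_☉ ≈ 5500

d = 1/p = 1000/12.2 mas = 81.97 pc
M = m − 5 log₁₀ d + 5 = 0.04 − 5·1.9136 + 5 = -4.528
M − M_☉ = -4.528 − 4.83 = -9.358
L/L_☉ = 10^(−0.4 × -9.358) = 5537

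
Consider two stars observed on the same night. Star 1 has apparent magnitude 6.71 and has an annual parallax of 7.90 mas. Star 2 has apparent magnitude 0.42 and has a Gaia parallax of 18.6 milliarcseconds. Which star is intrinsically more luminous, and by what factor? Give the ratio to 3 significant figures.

Star 2 is more luminous, by a factor of 59.2.

Star 1: p = 7.90 mas = 7.90×10^-3″ → d = 1/p = 126.6 pc
Star 1: M = m − 5 log₁₀ d + 5 = 6.71 − 5·2.1024 + 5 = 1.198
Star 2: p = 18.6 mas = 0.0186″ → d = 1/p = 53.76 pc
Star 2: M = m − 5 log₁₀ d + 5 = 0.42 − 5·1.7305 + 5 = -3.232
ΔM = M_1 − M_2 = 1.198 − (-3.232) = 4.431; smaller M is more luminous → Star 2.
L ratio = 10^(0.4 |ΔM|) = 10^1.772 = 59.19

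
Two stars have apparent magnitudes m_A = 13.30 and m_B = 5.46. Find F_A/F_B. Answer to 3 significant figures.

Magnitude difference = 7.84
Flux ratio = 10^(−0.4 Δm) = 10^(−0.4 × 7.84) = 10^-3.136 = 7.311×10^-4

F_A/F_B ≈ 7.31×10^-4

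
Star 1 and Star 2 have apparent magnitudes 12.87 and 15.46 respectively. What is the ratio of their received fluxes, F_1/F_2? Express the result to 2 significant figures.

Δm = 12.87 − (15.46) = -2.59
Flux ratio = 10^(−0.4 Δm) = 10^(−0.4 × -2.59) = 10^1.036 = 10.86

F_1/F_2 ≈ 11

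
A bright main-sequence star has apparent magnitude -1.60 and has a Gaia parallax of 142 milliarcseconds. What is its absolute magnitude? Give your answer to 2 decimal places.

M ≈ -0.84

p = 142 mas = 0.142″ → d = 1/p = 7.042 pc
5 log₁₀(d/10 pc) = 5 log₁₀(7.042) − 5 = -0.761
M = m − 5 log₁₀(d/10) = -1.60 + 0.761 = -0.839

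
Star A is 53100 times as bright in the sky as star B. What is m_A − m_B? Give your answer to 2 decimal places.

m_A − m_B ≈ -11.81

Pogson: Δm = −2.5 log₁₀(ratio) = −2.5 log₁₀(53100) = −2.5 × 4.7251 = -11.813
Star A is brighter, so it has the smaller magnitude: the difference is negative.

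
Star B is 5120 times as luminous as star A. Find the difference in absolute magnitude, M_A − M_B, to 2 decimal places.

Pogson: ΔM = −2.5 log₁₀(ratio) = −2.5 log₁₀(5120) = −2.5 × 3.7093 = -9.273
Star B is brighter so has the smaller magnitude: M_A − M_B is positive.

M_A − M_B ≈ 9.27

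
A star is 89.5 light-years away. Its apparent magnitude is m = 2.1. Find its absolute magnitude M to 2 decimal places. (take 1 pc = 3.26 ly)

M ≈ -0.09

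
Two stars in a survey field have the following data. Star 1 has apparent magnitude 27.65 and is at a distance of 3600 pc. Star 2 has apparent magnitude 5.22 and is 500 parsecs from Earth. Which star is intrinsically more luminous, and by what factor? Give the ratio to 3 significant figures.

Star 2 is more luminous, by a factor of 1.81×10^7.

Star 1: M = m − 5 log₁₀ d + 5 = 27.65 − 5·3.5563 + 5 = 14.868
Star 2: M = m − 5 log₁₀ d + 5 = 5.22 − 5·2.6990 + 5 = -3.275
ΔM = M_1 − M_2 = 14.868 − (-3.275) = 18.143; smaller M is more luminous → Star 2.
L ratio = 10^(0.4 |ΔM|) = 10^7.257 = 1.809×10^7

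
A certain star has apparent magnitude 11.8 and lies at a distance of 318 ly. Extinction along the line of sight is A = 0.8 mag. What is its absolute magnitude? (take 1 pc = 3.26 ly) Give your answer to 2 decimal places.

M ≈ 6.05

d = 318 ly / 3.26 = 97.55 pc
5 log₁₀(d/10 pc) = 5 log₁₀(97.55) − 5 = 4.946
M = m − 5 log₁₀(d/10) − A = 11.8 − 4.946 − 0.8 = 6.054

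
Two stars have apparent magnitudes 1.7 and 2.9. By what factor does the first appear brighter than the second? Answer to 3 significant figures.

Magnitude difference = -1.2
Flux ratio = 10^(−0.4 Δm) = 10^(−0.4 × -1.2) = 10^0.480 = 3.020

3.02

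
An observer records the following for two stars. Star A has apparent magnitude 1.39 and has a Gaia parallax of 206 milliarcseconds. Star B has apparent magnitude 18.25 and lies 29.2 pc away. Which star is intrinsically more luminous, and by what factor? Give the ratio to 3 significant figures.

Star A is more luminous, by a factor of 153000.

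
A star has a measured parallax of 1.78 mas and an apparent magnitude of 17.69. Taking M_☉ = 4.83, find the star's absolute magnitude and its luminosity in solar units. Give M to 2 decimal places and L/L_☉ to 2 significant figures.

d = 1/p = 1000/1.78 mas = 561.8 pc
M = m − 5 log₁₀ d + 5 = 17.69 − 5·2.7496 + 5 = 8.942
M − M_☉ = 8.942 − 4.83 = 4.112
L/L_☉ = 10^(−0.4 × 4.112) = 0.02265

M ≈ 8.94; L/L_☉ ≈ 0.023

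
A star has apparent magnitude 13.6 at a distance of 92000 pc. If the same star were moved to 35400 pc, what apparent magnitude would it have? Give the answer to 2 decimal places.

Flux ∝ 1/d², so Δm = 5 log₁₀(d₂/d₁) = 5 log₁₀(35400/92000) = -2.074
m₂ = m₁ + Δm = 13.6 + (-2.074) = 11.526

m ≈ 11.53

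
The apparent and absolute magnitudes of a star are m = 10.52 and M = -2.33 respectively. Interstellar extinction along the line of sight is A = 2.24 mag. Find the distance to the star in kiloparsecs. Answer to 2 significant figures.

d ≈ 1.3 kpc

m − M = 5 log₁₀(d/10 pc) + A  ⇒  10.52 − (-2.33) − 2.24 = 5 log₁₀(d/10)
10.610 = 5 log₁₀(d/10)
log₁₀ d = (m − M − A)/5 + 1 = 3.1220
d = 10^3.1220 = 1324 pc
= 1.324 kpc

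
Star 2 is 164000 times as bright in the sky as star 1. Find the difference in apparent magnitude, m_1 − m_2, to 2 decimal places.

m_1 − m_2 ≈ 13.04

Pogson: Δm = −2.5 log₁₀(ratio) = −2.5 log₁₀(164000) = −2.5 × 5.2148 = -13.037
Star 2 is brighter so has the smaller magnitude: m_1 − m_2 is positive.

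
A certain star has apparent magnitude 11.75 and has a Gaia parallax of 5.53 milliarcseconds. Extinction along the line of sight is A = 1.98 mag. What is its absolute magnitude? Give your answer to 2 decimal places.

p = 5.53 mas = 5.53×10^-3″ → d = 1/p = 180.8 pc
5 log₁₀(d/10 pc) = 5 log₁₀(180.8) − 5 = 6.286
M = m − 5 log₁₀(d/10) − A = 11.75 − 6.286 − 1.98 = 3.484

M ≈ 3.48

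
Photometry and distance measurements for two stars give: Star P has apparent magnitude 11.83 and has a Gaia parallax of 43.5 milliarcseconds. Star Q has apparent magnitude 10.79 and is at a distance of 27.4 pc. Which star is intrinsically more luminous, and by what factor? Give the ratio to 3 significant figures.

Star P: p = 43.5 mas = 0.0435″ → d = 1/p = 22.99 pc
Star P: M = m − 5 log₁₀ d + 5 = 11.83 − 5·1.3615 + 5 = 10.022
Star Q: M = m − 5 log₁₀ d + 5 = 10.79 − 5·1.4378 + 5 = 8.601
ΔM = M_P − M_Q = 10.022 − (8.601) = 1.421; smaller M is more luminous → Star Q.
L ratio = 10^(0.4 |ΔM|) = 10^0.568 = 3.702

Star Q is more luminous, by a factor of 3.70.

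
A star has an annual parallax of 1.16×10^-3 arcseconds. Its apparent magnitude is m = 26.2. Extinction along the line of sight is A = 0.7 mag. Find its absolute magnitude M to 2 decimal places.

M ≈ 15.82

d = 1/p = 1/1.16×10^-3″ = 862.1 pc
5 log₁₀(d/10 pc) = 5 log₁₀(862.1) − 5 = 9.678
M = m − 5 log₁₀(d/10) − A = 26.2 − 9.678 − 0.7 = 15.822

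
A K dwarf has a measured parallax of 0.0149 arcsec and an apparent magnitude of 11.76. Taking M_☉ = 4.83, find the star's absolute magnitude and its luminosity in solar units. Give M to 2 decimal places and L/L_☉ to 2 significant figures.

d = 1/p = 1/0.0149″ = 67.11 pc
M = m − 5 log₁₀ d + 5 = 11.76 − 5·1.8268 + 5 = 7.626
M − M_☉ = 7.626 − 4.83 = 2.796
L/L_☉ = 10^(−0.4 × 2.796) = 0.07614

M ≈ 7.63; L/L_☉ ≈ 0.076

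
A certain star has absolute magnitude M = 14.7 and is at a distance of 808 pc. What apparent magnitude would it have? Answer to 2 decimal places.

m = M + 5 log₁₀ d − 5 = 14.7 + 5·2.9074 − 5 = 24.237

m ≈ 24.24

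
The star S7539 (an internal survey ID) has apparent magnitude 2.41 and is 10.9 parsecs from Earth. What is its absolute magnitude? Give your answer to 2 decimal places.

M ≈ 2.22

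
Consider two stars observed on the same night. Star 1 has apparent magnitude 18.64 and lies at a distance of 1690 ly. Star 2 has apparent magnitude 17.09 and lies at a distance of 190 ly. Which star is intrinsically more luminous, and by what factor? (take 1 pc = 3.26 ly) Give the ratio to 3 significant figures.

Star 1 is more luminous, by a factor of 19.0.

Star 1: d = 1690 ly / 3.26 = 518.4 pc
Star 1: M = m − 5 log₁₀ d + 5 = 18.64 − 5·2.7147 + 5 = 10.067
Star 2: d = 190 ly / 3.26 = 58.28 pc
Star 2: M = m − 5 log₁₀ d + 5 = 17.09 − 5·1.7655 + 5 = 13.262
ΔM = M_1 − M_2 = 10.067 − (13.262) = -3.196; smaller M is more luminous → Star 1.
L ratio = 10^(0.4 |ΔM|) = 10^1.278 = 18.98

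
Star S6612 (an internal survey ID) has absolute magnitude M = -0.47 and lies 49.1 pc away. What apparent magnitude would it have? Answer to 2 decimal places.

m ≈ 2.99

m = M + 5 log₁₀ d − 5 = -0.47 + 5·1.6911 − 5 = 2.985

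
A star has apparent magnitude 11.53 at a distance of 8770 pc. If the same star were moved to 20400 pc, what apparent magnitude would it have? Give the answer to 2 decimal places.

Flux ∝ 1/d², so Δm = 5 log₁₀(d₂/d₁) = 5 log₁₀(20400/8770) = 1.833
m₂ = m₁ + Δm = 11.53 + (1.833) = 13.363

m ≈ 13.36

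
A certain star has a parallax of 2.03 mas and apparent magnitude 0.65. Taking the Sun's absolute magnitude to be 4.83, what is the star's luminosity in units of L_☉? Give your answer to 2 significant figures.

L/L_☉ ≈ 110000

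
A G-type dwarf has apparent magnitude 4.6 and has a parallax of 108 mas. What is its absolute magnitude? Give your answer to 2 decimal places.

p = 108 mas = 0.108″ → d = 1/p = 9.259 pc
5 log₁₀(d/10 pc) = 5 log₁₀(9.259) − 5 = -0.167
M = m − 5 log₁₀(d/10) = 4.6 + 0.167 = 4.767

M ≈ 4.77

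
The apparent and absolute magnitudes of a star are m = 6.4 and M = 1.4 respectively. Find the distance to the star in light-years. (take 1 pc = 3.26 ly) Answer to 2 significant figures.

d ≈ 330 ly

Distance modulus: m − M = 6.4 − (1.4) = 5.000
m − M = 5 log₁₀ d − 5
log₁₀ d = (m − M)/5 + 1 = 2.0000
d = 10^2.0000 = 100.0 pc
= 326.0 ly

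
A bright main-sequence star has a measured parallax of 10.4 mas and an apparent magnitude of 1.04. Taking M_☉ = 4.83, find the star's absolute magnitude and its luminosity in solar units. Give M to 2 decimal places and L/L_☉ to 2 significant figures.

d = 1/p = 1000/10.4 mas = 96.15 pc
M = m − 5 log₁₀ d + 5 = 1.04 − 5·1.9830 + 5 = -3.875
M − M_☉ = -3.875 − 4.83 = -8.705
L/L_☉ = 10^(−0.4 × -8.705) = 3033

M ≈ -3.87; L/L_☉ ≈ 3000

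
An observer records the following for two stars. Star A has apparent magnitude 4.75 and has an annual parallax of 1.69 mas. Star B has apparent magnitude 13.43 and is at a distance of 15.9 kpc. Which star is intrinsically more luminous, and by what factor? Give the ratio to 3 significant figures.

Star A is more luminous, by a factor of 4.11.

Star A: p = 1.69 mas = 1.69×10^-3″ → d = 1/p = 591.7 pc
Star A: M = m − 5 log₁₀ d + 5 = 4.75 − 5·2.7721 + 5 = -4.111
Star B: d = 15.9 kpc = 15900 pc
Star B: M = m − 5 log₁₀ d + 5 = 13.43 − 5·4.2014 + 5 = -2.577
ΔM = M_A − M_B = -4.111 − (-2.577) = -1.534; smaller M is more luminous → Star A.
L ratio = 10^(0.4 |ΔM|) = 10^0.613 = 4.106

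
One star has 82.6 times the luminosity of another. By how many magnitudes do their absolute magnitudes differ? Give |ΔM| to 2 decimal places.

|ΔM| ≈ 4.79

Pogson: ΔM = −2.5 log₁₀(ratio) = −2.5 log₁₀(82.6) = −2.5 × 1.9170 = -4.792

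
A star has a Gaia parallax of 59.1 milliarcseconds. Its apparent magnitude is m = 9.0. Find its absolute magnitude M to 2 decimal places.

M ≈ 7.86

p = 59.1 mas = 0.0591″ → d = 1/p = 16.92 pc
5 log₁₀(d/10 pc) = 5 log₁₀(16.92) − 5 = 1.142
M = m − 5 log₁₀(d/10) = 9.0 − 1.142 = 7.858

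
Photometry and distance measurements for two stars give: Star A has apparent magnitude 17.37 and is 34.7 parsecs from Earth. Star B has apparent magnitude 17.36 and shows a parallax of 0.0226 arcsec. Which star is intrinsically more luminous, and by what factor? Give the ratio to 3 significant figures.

Star B is more luminous, by a factor of 1.64.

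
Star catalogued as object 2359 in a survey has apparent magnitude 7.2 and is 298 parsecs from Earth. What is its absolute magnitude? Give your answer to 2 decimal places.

5 log₁₀(d/10 pc) = 5 log₁₀(298.0) − 5 = 7.371
M = m − 5 log₁₀(d/10) = 7.2 − 7.371 = -0.171

M ≈ -0.17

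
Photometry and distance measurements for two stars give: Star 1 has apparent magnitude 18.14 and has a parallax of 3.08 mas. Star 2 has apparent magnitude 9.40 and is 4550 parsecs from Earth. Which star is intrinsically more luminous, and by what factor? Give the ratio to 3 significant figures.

Star 2 is more luminous, by a factor of 615000.

Star 1: p = 3.08 mas = 3.08×10^-3″ → d = 1/p = 324.7 pc
Star 1: M = m − 5 log₁₀ d + 5 = 18.14 − 5·2.5114 + 5 = 10.583
Star 2: M = m − 5 log₁₀ d + 5 = 9.40 − 5·3.6580 + 5 = -3.890
ΔM = M_1 − M_2 = 10.583 − (-3.890) = 14.473; smaller M is more luminous → Star 2.
L ratio = 10^(0.4 |ΔM|) = 10^5.789 = 615400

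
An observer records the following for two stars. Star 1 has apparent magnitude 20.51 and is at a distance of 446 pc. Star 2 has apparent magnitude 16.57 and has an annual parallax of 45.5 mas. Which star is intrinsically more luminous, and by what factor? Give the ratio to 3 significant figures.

Star 1: M = m − 5 log₁₀ d + 5 = 20.51 − 5·2.6493 + 5 = 12.263
Star 2: p = 45.5 mas = 0.0455″ → d = 1/p = 21.98 pc
Star 2: M = m − 5 log₁₀ d + 5 = 16.57 − 5·1.3420 + 5 = 14.860
ΔM = M_1 − M_2 = 12.263 − (14.860) = -2.597; smaller M is more luminous → Star 1.
L ratio = 10^(0.4 |ΔM|) = 10^1.039 = 10.93

Star 1 is more luminous, by a factor of 10.9.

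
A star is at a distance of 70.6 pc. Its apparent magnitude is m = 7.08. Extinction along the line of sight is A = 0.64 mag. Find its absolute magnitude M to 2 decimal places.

5 log₁₀(d/10 pc) = 5 log₁₀(70.60) − 5 = 4.244
M = m − 5 log₁₀(d/10) − A = 7.08 − 4.244 − 0.64 = 2.196

M ≈ 2.20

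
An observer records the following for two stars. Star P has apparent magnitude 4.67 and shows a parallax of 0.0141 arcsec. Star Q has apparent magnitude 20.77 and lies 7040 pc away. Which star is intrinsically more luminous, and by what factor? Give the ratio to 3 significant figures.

Star P is more luminous, by a factor of 280.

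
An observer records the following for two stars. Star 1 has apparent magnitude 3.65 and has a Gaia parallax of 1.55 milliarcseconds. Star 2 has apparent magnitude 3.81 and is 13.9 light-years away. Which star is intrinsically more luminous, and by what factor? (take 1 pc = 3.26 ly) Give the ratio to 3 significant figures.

Star 1 is more luminous, by a factor of 26500.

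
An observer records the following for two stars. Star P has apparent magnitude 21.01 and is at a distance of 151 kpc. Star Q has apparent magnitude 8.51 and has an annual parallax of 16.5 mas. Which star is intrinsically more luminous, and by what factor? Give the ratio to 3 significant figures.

Star P is more luminous, by a factor of 62.1.

Star P: d = 151 kpc = 151000 pc
Star P: M = m − 5 log₁₀ d + 5 = 21.01 − 5·5.1790 + 5 = 0.115
Star Q: p = 16.5 mas = 0.0165″ → d = 1/p = 60.61 pc
Star Q: M = m − 5 log₁₀ d + 5 = 8.51 − 5·1.7825 + 5 = 4.597
ΔM = M_P − M_Q = 0.115 − (4.597) = -4.482; smaller M is more luminous → Star P.
L ratio = 10^(0.4 |ΔM|) = 10^1.793 = 62.08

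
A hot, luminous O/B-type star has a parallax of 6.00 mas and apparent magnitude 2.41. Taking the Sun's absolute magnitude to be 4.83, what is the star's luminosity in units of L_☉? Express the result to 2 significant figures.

d = 1/p = 1000/6.00 mas = 166.7 pc
M = m − 5 log₁₀ d + 5 = 2.41 − 5·2.2218 + 5 = -3.699
M − M_☉ = -3.699 − 4.83 = -8.529
L/L_☉ = 10^(−0.4 × -8.529) = 2580

L/L_☉ ≈ 2600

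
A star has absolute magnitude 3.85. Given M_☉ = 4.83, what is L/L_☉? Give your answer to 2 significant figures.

M − M_☉ = 3.85 − 4.83 = -0.980
L/L_☉ = 10^(−0.4 (M − M_☉)) = 10^0.392 = 2.466

L/L_☉ ≈ 2.5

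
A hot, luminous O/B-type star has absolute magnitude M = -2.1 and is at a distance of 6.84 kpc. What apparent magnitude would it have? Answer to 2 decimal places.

d = 6.84 kpc = 6840 pc
m = M + 5 log₁₀ d − 5 = -2.1 + 5·3.8351 − 5 = 12.075

m ≈ 12.08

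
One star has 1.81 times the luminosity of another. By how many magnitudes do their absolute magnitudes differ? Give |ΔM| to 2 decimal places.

Pogson: ΔM = −2.5 log₁₀(ratio) = −2.5 log₁₀(1.81) = −2.5 × 0.2577 = -0.644

|ΔM| ≈ 0.64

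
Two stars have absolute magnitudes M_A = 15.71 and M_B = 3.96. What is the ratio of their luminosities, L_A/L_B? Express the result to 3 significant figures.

ΔM = M_A − M_B = 11.75
L_A/L_B = 10^(−0.4 ΔM) = 10^-4.700 = 1.995×10^-5

L_A/L_B ≈ 2.00×10^-5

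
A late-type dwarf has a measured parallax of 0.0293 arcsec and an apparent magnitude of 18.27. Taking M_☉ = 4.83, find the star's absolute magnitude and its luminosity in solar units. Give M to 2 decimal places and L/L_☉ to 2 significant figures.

M ≈ 15.60; L/L_☉ ≈ 4.9×10^-5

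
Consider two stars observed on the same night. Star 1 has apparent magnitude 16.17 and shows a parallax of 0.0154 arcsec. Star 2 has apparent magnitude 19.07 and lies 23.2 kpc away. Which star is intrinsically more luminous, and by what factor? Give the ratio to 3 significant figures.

Star 1: d = 1/p = 1/0.0154″ = 64.94 pc
Star 1: M = m − 5 log₁₀ d + 5 = 16.17 − 5·1.8125 + 5 = 12.108
Star 2: d = 23.2 kpc = 23200 pc
Star 2: M = m − 5 log₁₀ d + 5 = 19.07 − 5·4.3655 + 5 = 2.243
ΔM = M_1 − M_2 = 12.108 − (2.243) = 9.865; smaller M is more luminous → Star 2.
L ratio = 10^(0.4 |ΔM|) = 10^3.946 = 8831

Star 2 is more luminous, by a factor of 8830.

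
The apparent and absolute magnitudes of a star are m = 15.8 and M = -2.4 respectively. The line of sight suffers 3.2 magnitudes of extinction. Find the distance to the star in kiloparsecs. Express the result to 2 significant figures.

m − M = 5 log₁₀(d/10 pc) + A  ⇒  15.8 − (-2.4) − 3.2 = 5 log₁₀(d/10)
15.000 = 5 log₁₀(d/10)
log₁₀ d = (m − M − A)/5 + 1 = 4.0000
d = 10^4.0000 = 10000 pc
= 10.00 kpc

d ≈ 10 kpc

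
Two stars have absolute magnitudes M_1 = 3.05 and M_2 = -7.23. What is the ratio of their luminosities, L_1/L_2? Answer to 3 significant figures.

ΔM = M_1 − M_2 = 10.28
L_1/L_2 = 10^(−0.4 ΔM) = 10^-4.112 = 7.727×10^-5

L_1/L_2 ≈ 7.73×10^-5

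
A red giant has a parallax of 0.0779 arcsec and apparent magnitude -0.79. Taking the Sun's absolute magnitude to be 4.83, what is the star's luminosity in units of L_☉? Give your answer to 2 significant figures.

L/L_☉ ≈ 290

d = 1/p = 1/0.0779″ = 12.84 pc
M = m − 5 log₁₀ d + 5 = -0.79 − 5·1.1085 + 5 = -1.332
M − M_☉ = -1.332 − 4.83 = -6.162
L/L_☉ = 10^(−0.4 × -6.162) = 291.7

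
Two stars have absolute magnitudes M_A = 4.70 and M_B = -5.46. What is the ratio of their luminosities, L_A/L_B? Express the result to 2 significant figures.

L_A/L_B ≈ 8.6×10^-5

ΔM = M_A − M_B = 10.16
L_A/L_B = 10^(−0.4 ΔM) = 10^-4.064 = 8.630×10^-5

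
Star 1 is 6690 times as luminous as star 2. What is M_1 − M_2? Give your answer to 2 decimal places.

Pogson: ΔM = −2.5 log₁₀(ratio) = −2.5 log₁₀(6690) = −2.5 × 3.8254 = -9.564
Star 1 is brighter, so it has the smaller magnitude: the difference is negative.

M_1 − M_2 ≈ -9.56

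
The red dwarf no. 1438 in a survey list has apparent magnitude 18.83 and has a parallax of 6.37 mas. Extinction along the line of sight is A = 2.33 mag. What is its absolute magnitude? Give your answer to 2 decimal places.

p = 6.37 mas = 6.37×10^-3″ → d = 1/p = 157.0 pc
5 log₁₀(d/10 pc) = 5 log₁₀(157.0) − 5 = 5.979
M = m − 5 log₁₀(d/10) − A = 18.83 − 5.979 − 2.33 = 10.521

M ≈ 10.52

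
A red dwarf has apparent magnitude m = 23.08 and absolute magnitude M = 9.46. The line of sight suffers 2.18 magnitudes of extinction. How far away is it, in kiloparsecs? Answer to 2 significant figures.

d ≈ 1.9 kpc

m − M = 5 log₁₀(d/10 pc) + A  ⇒  23.08 − (9.46) − 2.18 = 5 log₁₀(d/10)
11.440 = 5 log₁₀(d/10)
log₁₀ d = (m − M − A)/5 + 1 = 3.2880
d = 10^3.2880 = 1941 pc
= 1.941 kpc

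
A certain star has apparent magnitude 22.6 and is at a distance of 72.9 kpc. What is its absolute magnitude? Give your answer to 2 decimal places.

M ≈ 3.29

d = 72.9 kpc = 72900 pc
5 log₁₀(d/10 pc) = 5 log₁₀(72900) − 5 = 19.314
M = m − 5 log₁₀(d/10) = 22.6 − 19.314 = 3.286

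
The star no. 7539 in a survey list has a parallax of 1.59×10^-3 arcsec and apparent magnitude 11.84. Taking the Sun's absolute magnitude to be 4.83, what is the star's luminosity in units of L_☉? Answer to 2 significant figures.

L/L_☉ ≈ 6.2

d = 1/p = 1/1.59×10^-3″ = 628.9 pc
M = m − 5 log₁₀ d + 5 = 11.84 − 5·2.7986 + 5 = 2.847
M − M_☉ = 2.847 − 4.83 = -1.983
L/L_☉ = 10^(−0.4 × -1.983) = 6.212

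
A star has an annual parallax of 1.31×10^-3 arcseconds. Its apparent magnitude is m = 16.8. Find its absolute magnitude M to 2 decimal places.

M ≈ 7.39

d = 1/p = 1/1.31×10^-3″ = 763.4 pc
5 log₁₀(d/10 pc) = 5 log₁₀(763.4) − 5 = 9.414
M = m − 5 log₁₀(d/10) = 16.8 − 9.414 = 7.386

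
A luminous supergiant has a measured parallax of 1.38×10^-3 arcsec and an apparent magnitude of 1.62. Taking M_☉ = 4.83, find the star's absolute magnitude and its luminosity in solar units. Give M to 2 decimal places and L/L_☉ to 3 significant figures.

d = 1/p = 1/1.38×10^-3″ = 724.6 pc
M = m − 5 log₁₀ d + 5 = 1.62 − 5·2.8601 + 5 = -7.681
M − M_☉ = -7.681 − 4.83 = -12.511
L/L_☉ = 10^(−0.4 × -12.511) = 101000

M ≈ -7.68; L/L_☉ ≈ 101000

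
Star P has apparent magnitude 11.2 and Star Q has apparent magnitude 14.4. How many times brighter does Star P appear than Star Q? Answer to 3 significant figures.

19.1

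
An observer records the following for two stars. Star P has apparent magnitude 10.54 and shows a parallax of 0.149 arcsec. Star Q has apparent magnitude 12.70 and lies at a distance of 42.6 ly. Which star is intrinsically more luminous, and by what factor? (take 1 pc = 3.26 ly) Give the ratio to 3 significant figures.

Star P: d = 1/p = 1/0.149″ = 6.711 pc
Star P: M = m − 5 log₁₀ d + 5 = 10.54 − 5·0.8268 + 5 = 11.406
Star Q: d = 42.6 ly / 3.26 = 13.07 pc
Star Q: M = m − 5 log₁₀ d + 5 = 12.70 − 5·1.1162 + 5 = 12.119
ΔM = M_P − M_Q = 11.406 − (12.119) = -0.713; smaller M is more luminous → Star P.
L ratio = 10^(0.4 |ΔM|) = 10^0.285 = 1.929

Star P is more luminous, by a factor of 1.93.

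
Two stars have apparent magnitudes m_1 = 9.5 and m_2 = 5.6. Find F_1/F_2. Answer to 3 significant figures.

Magnitude difference = 3.9
Flux ratio = 10^(−0.4 Δm) = 10^(−0.4 × 3.9) = 10^-1.560 = 0.02754

F_1/F_2 ≈ 0.0275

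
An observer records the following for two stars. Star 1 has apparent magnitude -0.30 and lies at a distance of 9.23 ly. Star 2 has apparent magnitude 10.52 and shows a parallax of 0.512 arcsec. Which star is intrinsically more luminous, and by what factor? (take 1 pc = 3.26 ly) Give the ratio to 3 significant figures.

Star 1: d = 9.23 ly / 3.26 = 2.831 pc
Star 1: M = m − 5 log₁₀ d + 5 = -0.30 − 5·0.4520 + 5 = 2.440
Star 2: d = 1/p = 1/0.512″ = 1.953 pc
Star 2: M = m − 5 log₁₀ d + 5 = 10.52 − 5·0.2907 + 5 = 14.066
ΔM = M_1 − M_2 = 2.440 − (14.066) = -11.626; smaller M is more luminous → Star 1.
L ratio = 10^(0.4 |ΔM|) = 10^4.651 = 44720

Star 1 is more luminous, by a factor of 44700.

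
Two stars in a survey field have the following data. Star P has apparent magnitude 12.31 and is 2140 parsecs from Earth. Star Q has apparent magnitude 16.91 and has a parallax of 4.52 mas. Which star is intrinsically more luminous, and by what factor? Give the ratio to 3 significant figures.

Star P is more luminous, by a factor of 6470.

Star P: M = m − 5 log₁₀ d + 5 = 12.31 − 5·3.3304 + 5 = 0.658
Star Q: p = 4.52 mas = 4.52×10^-3″ → d = 1/p = 221.2 pc
Star Q: M = m − 5 log₁₀ d + 5 = 16.91 − 5·2.3449 + 5 = 10.186
ΔM = M_P − M_Q = 0.658 − (10.186) = -9.528; smaller M is more luminous → Star P.
L ratio = 10^(0.4 |ΔM|) = 10^3.811 = 6473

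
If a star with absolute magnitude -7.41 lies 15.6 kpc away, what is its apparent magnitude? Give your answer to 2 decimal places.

d = 15.6 kpc = 15600 pc
m = M + 5 log₁₀ d − 5 = -7.41 + 5·4.1931 − 5 = 8.556

m ≈ 8.56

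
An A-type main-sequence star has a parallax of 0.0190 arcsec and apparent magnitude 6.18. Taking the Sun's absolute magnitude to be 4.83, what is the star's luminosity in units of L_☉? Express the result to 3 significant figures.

d = 1/p = 1/0.0190″ = 52.63 pc
M = m − 5 log₁₀ d + 5 = 6.18 − 5·1.7212 + 5 = 2.574
M − M_☉ = 2.574 − 4.83 = -2.256
L/L_☉ = 10^(−0.4 × -2.256) = 7.989

L/L_☉ ≈ 7.99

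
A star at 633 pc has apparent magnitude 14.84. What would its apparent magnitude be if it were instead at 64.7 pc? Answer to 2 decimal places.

m ≈ 9.89

Flux ∝ 1/d², so Δm = 5 log₁₀(d₂/d₁) = 5 log₁₀(64.7/633) = -4.952
m₂ = m₁ + Δm = 14.84 + (-4.952) = 9.888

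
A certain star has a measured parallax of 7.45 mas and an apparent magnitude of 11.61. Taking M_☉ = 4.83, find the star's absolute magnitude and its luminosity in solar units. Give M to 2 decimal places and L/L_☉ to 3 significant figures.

M ≈ 5.97; L/L_☉ ≈ 0.350

d = 1/p = 1000/7.45 mas = 134.2 pc
M = m − 5 log₁₀ d + 5 = 11.61 − 5·2.1278 + 5 = 5.971
M − M_☉ = 5.971 − 4.83 = 1.141
L/L_☉ = 10^(−0.4 × 1.141) = 0.3497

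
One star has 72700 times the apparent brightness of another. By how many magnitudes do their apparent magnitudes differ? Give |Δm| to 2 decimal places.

|Δm| ≈ 12.15

Pogson: Δm = −2.5 log₁₀(ratio) = −2.5 log₁₀(72700) = −2.5 × 4.8615 = -12.154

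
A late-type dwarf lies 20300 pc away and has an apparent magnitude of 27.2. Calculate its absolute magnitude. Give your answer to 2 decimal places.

5 log₁₀(d/10 pc) = 5 log₁₀(20300) − 5 = 16.537
M = m − 5 log₁₀(d/10) = 27.2 − 16.537 = 10.663

M ≈ 10.66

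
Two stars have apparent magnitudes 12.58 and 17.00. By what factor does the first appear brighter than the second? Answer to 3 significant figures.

Δm = 12.58 − (17.00) = -4.42
Flux ratio = 10^(−0.4 Δm) = 10^(−0.4 × -4.42) = 10^1.768 = 58.61

58.6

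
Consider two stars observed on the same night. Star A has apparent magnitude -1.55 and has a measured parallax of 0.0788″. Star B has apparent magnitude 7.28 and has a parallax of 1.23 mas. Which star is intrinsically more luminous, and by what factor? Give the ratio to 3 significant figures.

Star A: d = 1/p = 1/0.0788″ = 12.69 pc
Star A: M = m − 5 log₁₀ d + 5 = -1.55 − 5·1.1035 + 5 = -2.067
Star B: p = 1.23 mas = 1.23×10^-3″ → d = 1/p = 813.0 pc
Star B: M = m − 5 log₁₀ d + 5 = 7.28 − 5·2.9101 + 5 = -2.270
ΔM = M_A − M_B = -2.067 − (-2.270) = 0.203; smaller M is more luminous → Star B.
L ratio = 10^(0.4 |ΔM|) = 10^0.081 = 1.206

Star B is more luminous, by a factor of 1.21.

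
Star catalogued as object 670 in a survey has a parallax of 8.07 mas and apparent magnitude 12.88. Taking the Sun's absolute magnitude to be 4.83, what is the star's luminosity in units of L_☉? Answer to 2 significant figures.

d = 1/p = 1000/8.07 mas = 123.9 pc
M = m − 5 log₁₀ d + 5 = 12.88 − 5·2.0931 + 5 = 7.414
M − M_☉ = 7.414 − 4.83 = 2.584
L/L_☉ = 10^(−0.4 × 2.584) = 0.09252

L/L_☉ ≈ 0.093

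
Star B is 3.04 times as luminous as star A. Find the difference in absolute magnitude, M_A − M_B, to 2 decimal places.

Pogson: ΔM = −2.5 log₁₀(ratio) = −2.5 log₁₀(3.04) = −2.5 × 0.4829 = -1.207
Star B is brighter so has the smaller magnitude: M_A − M_B is positive.

M_A − M_B ≈ 1.21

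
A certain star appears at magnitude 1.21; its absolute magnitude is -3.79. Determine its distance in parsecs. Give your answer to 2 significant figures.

d ≈ 100 pc

μ = m − M = 5.000
m − M = 5 log₁₀ d − 5
log₁₀ d = (m − M)/5 + 1 = 2.0000
d = 10^2.0000 = 100.0 pc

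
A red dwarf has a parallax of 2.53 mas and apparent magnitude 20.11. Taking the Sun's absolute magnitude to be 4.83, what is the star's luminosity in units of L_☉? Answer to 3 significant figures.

d = 1/p = 1000/2.53 mas = 395.3 pc
M = m − 5 log₁₀ d + 5 = 20.11 − 5·2.5969 + 5 = 12.126
M − M_☉ = 12.126 − 4.83 = 7.296
L/L_☉ = 10^(−0.4 × 7.296) = 1.207×10^-3

L/L_☉ ≈ 1.21×10^-3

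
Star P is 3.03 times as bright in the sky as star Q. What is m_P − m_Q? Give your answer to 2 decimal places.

m_P − m_Q ≈ -1.20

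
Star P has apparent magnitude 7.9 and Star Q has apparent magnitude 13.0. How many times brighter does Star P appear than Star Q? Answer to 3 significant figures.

Δm = 7.9 − (13.0) = -5.1
Flux ratio = 10^(−0.4 Δm) = 10^(−0.4 × -5.1) = 10^2.040 = 109.6

110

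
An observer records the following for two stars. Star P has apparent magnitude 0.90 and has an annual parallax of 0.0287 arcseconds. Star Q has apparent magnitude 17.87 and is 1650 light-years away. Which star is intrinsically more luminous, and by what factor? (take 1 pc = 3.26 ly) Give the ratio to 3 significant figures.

Star P is more luminous, by a factor of 29100.

Star P: d = 1/p = 1/0.0287″ = 34.84 pc
Star P: M = m − 5 log₁₀ d + 5 = 0.90 − 5·1.5421 + 5 = -1.811
Star Q: d = 1650 ly / 3.26 = 506.1 pc
Star Q: M = m − 5 log₁₀ d + 5 = 17.87 − 5·2.7043 + 5 = 9.349
ΔM = M_P − M_Q = -1.811 − (9.349) = -11.159; smaller M is more luminous → Star P.
L ratio = 10^(0.4 |ΔM|) = 10^4.464 = 29090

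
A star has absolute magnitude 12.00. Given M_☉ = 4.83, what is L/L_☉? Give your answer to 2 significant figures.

M − M_☉ = 12.00 − 4.83 = 7.170
L/L_☉ = 10^(−0.4 (M − M_☉)) = 10^-2.868 = 1.355×10^-3

L/L_☉ ≈ 1.4×10^-3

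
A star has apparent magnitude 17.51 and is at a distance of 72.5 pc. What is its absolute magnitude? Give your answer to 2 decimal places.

M ≈ 13.21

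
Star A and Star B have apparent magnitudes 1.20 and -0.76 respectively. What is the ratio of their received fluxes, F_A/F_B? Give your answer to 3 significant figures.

Δm = 1.20 − (-0.76) = 1.96
Flux ratio = 10^(−0.4 Δm) = 10^(−0.4 × 1.96) = 10^-0.784 = 0.1644

F_A/F_B ≈ 0.164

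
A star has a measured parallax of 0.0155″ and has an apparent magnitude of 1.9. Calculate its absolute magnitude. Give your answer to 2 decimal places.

M ≈ -2.15

d = 1/p = 1/0.0155″ = 64.52 pc
5 log₁₀(d/10 pc) = 5 log₁₀(64.52) − 5 = 4.048
M = m − 5 log₁₀(d/10) = 1.9 − 4.048 = -2.148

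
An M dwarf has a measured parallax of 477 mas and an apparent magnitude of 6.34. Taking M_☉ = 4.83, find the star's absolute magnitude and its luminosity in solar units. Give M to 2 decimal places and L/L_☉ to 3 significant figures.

M ≈ 9.73; L/L_☉ ≈ 0.0109

d = 1/p = 1000/477 mas = 2.096 pc
M = m − 5 log₁₀ d + 5 = 6.34 − 5·0.3215 + 5 = 9.733
M − M_☉ = 9.733 − 4.83 = 4.903
L/L_☉ = 10^(−0.4 × 4.903) = 0.01094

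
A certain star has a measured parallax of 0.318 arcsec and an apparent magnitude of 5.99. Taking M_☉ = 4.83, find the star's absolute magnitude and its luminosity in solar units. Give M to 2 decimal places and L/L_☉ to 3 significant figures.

d = 1/p = 1/0.318″ = 3.145 pc
M = m − 5 log₁₀ d + 5 = 5.99 − 5·0.4976 + 5 = 8.502
M − M_☉ = 8.502 − 4.83 = 3.672
L/L_☉ = 10^(−0.4 × 3.672) = 0.03397

M ≈ 8.50; L/L_☉ ≈ 0.0340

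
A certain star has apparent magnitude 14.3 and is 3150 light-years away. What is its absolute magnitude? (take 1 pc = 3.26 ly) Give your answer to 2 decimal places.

M ≈ 4.37

d = 3150 ly / 3.26 = 966.3 pc
5 log₁₀(d/10 pc) = 5 log₁₀(966.3) − 5 = 9.925
M = m − 5 log₁₀(d/10) = 14.3 − 9.925 = 4.375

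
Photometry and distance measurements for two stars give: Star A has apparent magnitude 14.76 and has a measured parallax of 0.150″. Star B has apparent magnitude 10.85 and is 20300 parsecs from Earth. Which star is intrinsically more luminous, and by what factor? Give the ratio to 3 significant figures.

Star A: d = 1/p = 1/0.150″ = 6.667 pc
Star A: M = m − 5 log₁₀ d + 5 = 14.76 − 5·0.8239 + 5 = 15.640
Star B: M = m − 5 log₁₀ d + 5 = 10.85 − 5·4.3075 + 5 = -5.687
ΔM = M_A − M_B = 15.640 − (-5.687) = 21.328; smaller M is more luminous → Star B.
L ratio = 10^(0.4 |ΔM|) = 10^8.531 = 3.398×10^8

Star B is more luminous, by a factor of 3.40×10^8.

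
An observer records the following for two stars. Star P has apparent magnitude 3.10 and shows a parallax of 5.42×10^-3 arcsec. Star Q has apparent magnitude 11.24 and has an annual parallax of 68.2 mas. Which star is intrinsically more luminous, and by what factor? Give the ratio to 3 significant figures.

Star P is more luminous, by a factor of 285000.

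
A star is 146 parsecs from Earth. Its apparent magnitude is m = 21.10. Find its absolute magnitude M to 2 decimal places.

5 log₁₀(d/10 pc) = 5 log₁₀(146.0) − 5 = 5.822
M = m − 5 log₁₀(d/10) = 21.10 − 5.822 = 15.278

M ≈ 15.28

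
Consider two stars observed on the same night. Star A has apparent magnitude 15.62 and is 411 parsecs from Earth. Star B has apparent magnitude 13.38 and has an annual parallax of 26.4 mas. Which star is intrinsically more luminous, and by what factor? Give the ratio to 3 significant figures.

Star A: M = m − 5 log₁₀ d + 5 = 15.62 − 5·2.6138 + 5 = 7.551
Star B: p = 26.4 mas = 0.0264″ → d = 1/p = 37.88 pc
Star B: M = m − 5 log₁₀ d + 5 = 13.38 − 5·1.5784 + 5 = 10.488
ΔM = M_A − M_B = 7.551 − (10.488) = -2.937; smaller M is more luminous → Star A.
L ratio = 10^(0.4 |ΔM|) = 10^1.175 = 14.96

Star A is more luminous, by a factor of 15.0.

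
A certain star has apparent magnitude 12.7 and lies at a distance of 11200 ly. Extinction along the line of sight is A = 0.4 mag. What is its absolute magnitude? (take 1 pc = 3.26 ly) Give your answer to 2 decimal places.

d = 11200 ly / 3.26 = 3436 pc
5 log₁₀(d/10 pc) = 5 log₁₀(3436) − 5 = 12.680
M = m − 5 log₁₀(d/10) − A = 12.7 − 12.680 − 0.4 = -0.380

M ≈ -0.38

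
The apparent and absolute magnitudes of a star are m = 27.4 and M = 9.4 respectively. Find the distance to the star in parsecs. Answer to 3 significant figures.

Distance modulus: m − M = 27.4 − (9.4) = 18.000
m − M = 5 log₁₀ d − 5
log₁₀ d = (m − M)/5 + 1 = 4.6000
d = 10^4.6000 = 39810 pc

d ≈ 39800 pc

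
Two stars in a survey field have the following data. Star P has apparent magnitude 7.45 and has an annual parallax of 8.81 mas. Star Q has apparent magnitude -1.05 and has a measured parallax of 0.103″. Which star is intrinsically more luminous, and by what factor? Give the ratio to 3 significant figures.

Star Q is more luminous, by a factor of 18.4.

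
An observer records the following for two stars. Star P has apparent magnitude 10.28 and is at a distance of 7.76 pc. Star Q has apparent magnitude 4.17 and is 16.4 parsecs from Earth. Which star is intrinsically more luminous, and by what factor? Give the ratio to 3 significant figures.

Star Q is more luminous, by a factor of 1240.

Star P: M = m − 5 log₁₀ d + 5 = 10.28 − 5·0.8899 + 5 = 10.831
Star Q: M = m − 5 log₁₀ d + 5 = 4.17 − 5·1.2148 + 5 = 3.096
ΔM = M_P − M_Q = 10.831 − (3.096) = 7.735; smaller M is more luminous → Star Q.
L ratio = 10^(0.4 |ΔM|) = 10^3.094 = 1242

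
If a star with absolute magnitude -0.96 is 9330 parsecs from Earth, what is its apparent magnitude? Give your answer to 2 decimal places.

m ≈ 13.89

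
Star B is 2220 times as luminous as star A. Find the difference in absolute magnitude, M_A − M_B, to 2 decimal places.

Pogson: ΔM = −2.5 log₁₀(ratio) = −2.5 log₁₀(2220) = −2.5 × 3.3464 = -8.366
Star B is brighter so has the smaller magnitude: M_A − M_B is positive.

M_A − M_B ≈ 8.37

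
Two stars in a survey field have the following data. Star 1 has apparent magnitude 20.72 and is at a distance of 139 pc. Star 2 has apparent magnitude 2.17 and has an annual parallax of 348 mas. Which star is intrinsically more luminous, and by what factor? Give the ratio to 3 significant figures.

Star 1: M = m − 5 log₁₀ d + 5 = 20.72 − 5·2.1430 + 5 = 15.005
Star 2: p = 348 mas = 0.348″ → d = 1/p = 2.874 pc
Star 2: M = m − 5 log₁₀ d + 5 = 2.17 − 5·0.4584 + 5 = 4.878
ΔM = M_1 − M_2 = 15.005 − (4.878) = 10.127; smaller M is more luminous → Star 2.
L ratio = 10^(0.4 |ΔM|) = 10^4.051 = 11240

Star 2 is more luminous, by a factor of 11200.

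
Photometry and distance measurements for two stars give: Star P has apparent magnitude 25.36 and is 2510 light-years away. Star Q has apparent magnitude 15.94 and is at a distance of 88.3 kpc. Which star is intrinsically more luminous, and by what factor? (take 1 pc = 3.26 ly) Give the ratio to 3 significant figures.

Star P: d = 2510 ly / 3.26 = 769.9 pc
Star P: M = m − 5 log₁₀ d + 5 = 25.36 − 5·2.8865 + 5 = 15.928
Star Q: d = 88.3 kpc = 88300 pc
Star Q: M = m − 5 log₁₀ d + 5 = 15.94 − 5·4.9460 + 5 = -3.790
ΔM = M_P − M_Q = 15.928 − (-3.790) = 19.718; smaller M is more luminous → Star Q.
L ratio = 10^(0.4 |ΔM|) = 10^7.887 = 7.709×10^7

Star Q is more luminous, by a factor of 7.71×10^7.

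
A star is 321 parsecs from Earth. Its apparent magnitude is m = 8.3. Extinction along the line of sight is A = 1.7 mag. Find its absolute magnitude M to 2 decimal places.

5 log₁₀(d/10 pc) = 5 log₁₀(321.0) − 5 = 7.533
M = m − 5 log₁₀(d/10) − A = 8.3 − 7.533 − 1.7 = -0.933

M ≈ -0.93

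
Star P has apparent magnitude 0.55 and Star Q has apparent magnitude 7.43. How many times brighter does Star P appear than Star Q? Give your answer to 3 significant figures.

Magnitude difference = -6.88
Flux ratio = 10^(−0.4 Δm) = 10^(−0.4 × -6.88) = 10^2.752 = 564.9

565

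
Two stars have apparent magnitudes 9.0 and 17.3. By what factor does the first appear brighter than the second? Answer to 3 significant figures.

Magnitude difference = -8.3
Flux ratio = 10^(−0.4 Δm) = 10^(−0.4 × -8.3) = 10^3.320 = 2089

2090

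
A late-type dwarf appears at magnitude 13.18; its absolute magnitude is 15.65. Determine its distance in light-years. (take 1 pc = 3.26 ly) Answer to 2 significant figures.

d ≈ 10 ly

μ = m − M = -2.470
m − M = 5 log₁₀ d − 5
log₁₀ d = (m − M)/5 + 1 = 0.5060
d = 10^0.5060 = 3.206 pc
= 10.45 ly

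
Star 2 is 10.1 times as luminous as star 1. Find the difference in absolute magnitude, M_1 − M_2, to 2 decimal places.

M_1 − M_2 ≈ 2.51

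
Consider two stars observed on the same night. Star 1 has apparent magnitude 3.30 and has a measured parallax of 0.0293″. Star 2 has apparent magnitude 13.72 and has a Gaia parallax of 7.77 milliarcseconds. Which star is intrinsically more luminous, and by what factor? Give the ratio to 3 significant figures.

Star 1 is more luminous, by a factor of 1040.

Star 1: d = 1/p = 1/0.0293″ = 34.13 pc
Star 1: M = m − 5 log₁₀ d + 5 = 3.30 − 5·1.5331 + 5 = 0.634
Star 2: p = 7.77 mas = 7.77×10^-3″ → d = 1/p = 128.7 pc
Star 2: M = m − 5 log₁₀ d + 5 = 13.72 − 5·2.1096 + 5 = 8.172
ΔM = M_1 − M_2 = 0.634 − (8.172) = -7.538; smaller M is more luminous → Star 1.
L ratio = 10^(0.4 |ΔM|) = 10^3.015 = 1035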